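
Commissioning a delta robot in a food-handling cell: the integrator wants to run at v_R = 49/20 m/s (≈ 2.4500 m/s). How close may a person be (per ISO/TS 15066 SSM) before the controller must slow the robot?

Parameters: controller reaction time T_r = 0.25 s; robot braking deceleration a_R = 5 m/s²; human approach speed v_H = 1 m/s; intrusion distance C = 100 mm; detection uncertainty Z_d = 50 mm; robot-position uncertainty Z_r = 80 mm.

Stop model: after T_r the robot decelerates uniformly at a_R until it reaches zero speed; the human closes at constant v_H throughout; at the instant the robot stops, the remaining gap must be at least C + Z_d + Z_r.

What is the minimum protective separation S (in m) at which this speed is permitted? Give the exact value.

S_min = 8731/4000 m = 2.1827 m

braking lasts T_s = (49/20)/5 = 0.4900 s
robot covers v_R·T_r = 2.4500·0.2500 = 0.6125 m before braking
robot under decel: 2.4500²/(2·5.0000) = 0.6002 m
human closes 1.0000·0.7400 = 0.7400 m
C+Z_d+Z_r = 0.1000+0.0500+0.0800 = 0.2300 m
S_min ≈ 0.6125+0.6002+0.7400+0.2300  ⇒  S_min = 8731/4000 m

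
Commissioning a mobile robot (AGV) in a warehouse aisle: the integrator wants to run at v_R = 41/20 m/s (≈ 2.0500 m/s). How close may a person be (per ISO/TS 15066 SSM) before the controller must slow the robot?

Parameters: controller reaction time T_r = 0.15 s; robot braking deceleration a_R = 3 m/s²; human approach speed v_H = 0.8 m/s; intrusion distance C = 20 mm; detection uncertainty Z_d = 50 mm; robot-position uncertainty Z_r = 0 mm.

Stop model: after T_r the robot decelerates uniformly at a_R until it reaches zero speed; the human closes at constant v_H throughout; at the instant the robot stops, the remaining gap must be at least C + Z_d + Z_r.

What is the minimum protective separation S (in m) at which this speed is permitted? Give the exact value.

T_s = v_R/a_R = (41/20)/3 = 0.6833 s
robot in T_r: 2.0500·0.1500 = 0.3075 m
robot covers 2.0500·0.6833 − ½·3.0000·0.6833² = 0.7004 m while stopping
human closes 0.8000·0.8333 = 0.6667 m
margins: 0.0200+0.0500+0.0000 = 0.0700 m
S_min ≈ 0.3075+0.7004+0.6667+0.0700  ⇒  S_min = 4187/2400 m

S_min = 4187/2400 m = 1.7446 m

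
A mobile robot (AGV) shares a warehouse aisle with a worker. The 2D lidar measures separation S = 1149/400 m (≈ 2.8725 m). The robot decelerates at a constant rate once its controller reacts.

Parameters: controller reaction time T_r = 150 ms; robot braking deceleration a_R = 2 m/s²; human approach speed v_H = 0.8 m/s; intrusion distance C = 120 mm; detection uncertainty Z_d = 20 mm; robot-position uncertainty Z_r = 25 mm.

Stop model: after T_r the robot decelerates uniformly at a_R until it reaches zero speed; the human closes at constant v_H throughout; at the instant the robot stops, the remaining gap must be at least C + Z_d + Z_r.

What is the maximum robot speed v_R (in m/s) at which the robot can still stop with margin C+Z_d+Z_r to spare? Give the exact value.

v_R_max = 23/10 m/s = 2.3000 m/s

at the boundary: (1/4)·v² + (11/20)·v + (-207/80) = 0
  disc = (11/20)² − 4·(1/4)·(-207/80) = 289/100 ; √disc = 17/10
  v_R = (−(11/20) + 17/10) / (2·(1/4)) = 23/10 m/s
check:
stop time T_s = (23/10)/2 = 1.1500 s
reaction-phase robot travel = 2.3000·0.1500 = 0.3450 m
robot under decel: 2.3000²/(2·2.0000) = 1.3225 m
human over T_r+T_s: 0.8000·(0.1500+1.1500) = 1.0400 m
C+Z_d+Z_r = 0.1200+0.0200+0.0250 = 0.1650 m
sum ≈ 0.3450+1.3225+1.0400+0.1650 ≈ 2.8725 m = S ✓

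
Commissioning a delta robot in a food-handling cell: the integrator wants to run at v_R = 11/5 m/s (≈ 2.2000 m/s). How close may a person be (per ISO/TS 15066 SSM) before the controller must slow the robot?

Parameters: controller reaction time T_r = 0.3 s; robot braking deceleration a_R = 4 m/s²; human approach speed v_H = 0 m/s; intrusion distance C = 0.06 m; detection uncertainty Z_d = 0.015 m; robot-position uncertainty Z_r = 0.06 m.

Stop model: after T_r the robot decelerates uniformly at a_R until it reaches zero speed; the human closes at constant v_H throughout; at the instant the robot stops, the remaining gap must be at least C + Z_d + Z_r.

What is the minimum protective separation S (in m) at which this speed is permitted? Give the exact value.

braking lasts T_s = (11/5)/4 = 0.5500 s
robot covers v_R·T_r = 2.2000·0.3000 = 0.6600 m before braking
robot covers 2.2000·0.5500 − ½·4.0000·0.5500² = 0.6050 m while stopping
human closes 0.0000·0.8500 = 0.0000 m
C+Z_d+Z_r = 0.0600+0.0150+0.0600 = 0.1350 m
S_min ≈ 0.6600+0.6050+0.0000+0.1350  ⇒  S_min = 7/5 m

S_min = 7/5 m = 1.4000 m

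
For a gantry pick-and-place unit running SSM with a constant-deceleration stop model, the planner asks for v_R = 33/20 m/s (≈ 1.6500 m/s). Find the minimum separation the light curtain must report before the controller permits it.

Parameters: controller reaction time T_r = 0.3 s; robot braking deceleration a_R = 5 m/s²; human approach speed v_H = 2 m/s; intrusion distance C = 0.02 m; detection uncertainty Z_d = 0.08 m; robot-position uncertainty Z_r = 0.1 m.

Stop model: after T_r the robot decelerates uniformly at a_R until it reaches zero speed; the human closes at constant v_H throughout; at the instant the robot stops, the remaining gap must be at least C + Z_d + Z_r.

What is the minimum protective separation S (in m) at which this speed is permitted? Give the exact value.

S_min = 8909/4000 m = 2.2273 m

stop time T_s = (33/20)/5 = 0.3300 s
robot in T_r: 1.6500·0.3000 = 0.4950 m
braking distance = 1.6500²/(2·5.0000) = 0.2722 m
human closes 2.0000·0.6300 = 1.2600 m
margins: 0.0200+0.0800+0.1000 = 0.2000 m
S_min ≈ 0.4950+0.2722+1.2600+0.2000  ⇒  S_min = 8909/4000 m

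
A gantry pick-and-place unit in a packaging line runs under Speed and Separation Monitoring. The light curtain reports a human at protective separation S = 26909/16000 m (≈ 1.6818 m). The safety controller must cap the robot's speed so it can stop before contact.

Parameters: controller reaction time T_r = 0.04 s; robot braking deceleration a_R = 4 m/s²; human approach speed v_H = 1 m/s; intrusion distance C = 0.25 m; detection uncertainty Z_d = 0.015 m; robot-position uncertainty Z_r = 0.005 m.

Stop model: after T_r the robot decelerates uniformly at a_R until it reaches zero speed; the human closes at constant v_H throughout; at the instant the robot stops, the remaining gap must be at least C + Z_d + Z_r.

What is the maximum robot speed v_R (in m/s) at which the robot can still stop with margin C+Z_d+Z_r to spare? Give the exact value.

at the boundary: (1/8)·v² + (29/100)·v + (-21949/16000) = 0
  disc = (29/100)² − 4·(1/8)·(-21949/16000) = 123201/160000 ; √disc = 351/400
  v_R = (−(29/100) + 351/400) / (2·(1/8)) = 47/20 m/s
check:
stop time T_s = (47/20)/4 = 0.5875 s
robot in T_r: 2.3500·0.0400 = 0.0940 m
robot under decel: 2.3500²/(2·4.0000) = 0.6903 m
human over T_r+T_s: 1.0000·(0.0400+0.5875) = 0.6275 m
C+Z_d+Z_r = 0.2500+0.0150+0.0050 = 0.2700 m
sum ≈ 0.0940+0.6903+0.6275+0.2700 ≈ 1.6818 m = S ✓

v_R_max = 47/20 m/s = 2.3500 m/s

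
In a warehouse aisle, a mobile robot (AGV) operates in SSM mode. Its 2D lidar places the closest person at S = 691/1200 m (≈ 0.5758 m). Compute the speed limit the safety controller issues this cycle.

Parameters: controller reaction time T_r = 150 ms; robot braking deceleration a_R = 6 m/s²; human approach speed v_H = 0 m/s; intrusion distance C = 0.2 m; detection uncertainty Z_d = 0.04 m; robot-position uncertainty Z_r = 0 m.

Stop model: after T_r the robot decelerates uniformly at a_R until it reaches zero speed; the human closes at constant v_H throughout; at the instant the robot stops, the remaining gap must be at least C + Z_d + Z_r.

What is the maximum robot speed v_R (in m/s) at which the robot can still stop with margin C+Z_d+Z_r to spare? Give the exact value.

v_R_max = 13/10 m/s = 1.3000 m/s

quadratic (1/12)·v² + (3/20)·v + (-403/1200) = 0
  disc = (3/20)² − 4·(1/12)·(-403/1200) = 121/900 ; √disc = 11/30
  v_R = (−(3/20) + 11/30) / (2·(1/12)) = 13/10 m/s
check:
braking lasts T_s = (13/10)/6 = 0.2167 s
reaction-phase robot travel = 1.3000·0.1500 = 0.1950 m
braking distance = 1.3000²/(2·6.0000) = 0.1408 m
human over T_r+T_s: 0.0000·(0.1500+0.2167) = 0.0000 m
residual clearance needed = 0.2000+0.0400+0.0000 = 0.2400 m
sum ≈ 0.1950+0.1408+0.0000+0.2400 ≈ 0.5758 m = S ✓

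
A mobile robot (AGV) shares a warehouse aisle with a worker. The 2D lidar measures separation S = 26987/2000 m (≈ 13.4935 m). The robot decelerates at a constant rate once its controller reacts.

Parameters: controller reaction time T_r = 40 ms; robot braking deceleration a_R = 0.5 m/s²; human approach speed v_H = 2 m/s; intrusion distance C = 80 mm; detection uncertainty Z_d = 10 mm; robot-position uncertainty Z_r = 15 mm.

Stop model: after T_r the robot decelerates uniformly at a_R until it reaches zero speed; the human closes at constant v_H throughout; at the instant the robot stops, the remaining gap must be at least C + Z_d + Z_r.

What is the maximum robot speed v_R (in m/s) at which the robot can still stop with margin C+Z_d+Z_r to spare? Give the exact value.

v_R_max = 43/20 m/s = 2.1500 m/s

quadratic (1)·v² + (101/25)·v + (-26617/2000) = 0
  disc = (101/25)² − 4·(1)·(-26617/2000) = 173889/2500 ; √disc = 417/50
  v_R = (−(101/25) + 417/50) / (2·(1)) = 43/20 m/s
check:
T_s = v_R/a_R = (43/20)/(1/2) = 4.3000 s
reaction-phase robot travel = 2.1500·0.0400 = 0.0860 m
robot under decel: 2.1500²/(2·0.5000) = 4.6225 m
human over T_r+T_s: 2.0000·(0.0400+4.3000) = 8.6800 m
residual clearance needed = 0.0800+0.0100+0.0150 = 0.1050 m
sum ≈ 0.0860+4.6225+8.6800+0.1050 ≈ 13.4935 m = S ✓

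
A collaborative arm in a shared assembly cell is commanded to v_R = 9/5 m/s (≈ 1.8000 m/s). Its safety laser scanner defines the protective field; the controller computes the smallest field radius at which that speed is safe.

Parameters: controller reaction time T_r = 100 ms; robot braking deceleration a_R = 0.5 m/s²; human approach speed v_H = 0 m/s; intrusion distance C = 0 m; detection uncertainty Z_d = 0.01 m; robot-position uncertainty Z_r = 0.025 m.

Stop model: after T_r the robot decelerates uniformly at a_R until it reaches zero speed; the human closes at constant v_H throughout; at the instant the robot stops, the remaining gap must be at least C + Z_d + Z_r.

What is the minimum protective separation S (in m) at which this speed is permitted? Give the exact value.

stop time T_s = (9/5)/(1/2) = 3.6000 s
reaction-phase robot travel = 1.8000·0.1000 = 0.1800 m
robot covers 1.8000·3.6000 − ½·0.5000·3.6000² = 3.2400 m while stopping
person approaches 0.0000·(0.1000+3.6000) = 0.0000 m
C+Z_d+Z_r = 0.0000+0.0100+0.0250 = 0.0350 m
S_min ≈ 0.1800+3.2400+0.0000+0.0350  ⇒  S_min = 691/200 m

S_min = 691/200 m = 3.4550 m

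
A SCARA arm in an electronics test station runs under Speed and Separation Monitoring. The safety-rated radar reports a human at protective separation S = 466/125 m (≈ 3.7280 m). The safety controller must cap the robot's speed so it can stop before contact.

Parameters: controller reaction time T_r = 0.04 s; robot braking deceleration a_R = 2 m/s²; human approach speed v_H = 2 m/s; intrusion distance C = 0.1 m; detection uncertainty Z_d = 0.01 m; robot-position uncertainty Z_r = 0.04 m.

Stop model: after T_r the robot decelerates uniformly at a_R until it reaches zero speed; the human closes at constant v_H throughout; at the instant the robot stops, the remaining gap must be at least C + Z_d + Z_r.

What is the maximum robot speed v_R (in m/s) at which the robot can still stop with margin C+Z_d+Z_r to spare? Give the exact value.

v_R_max = 11/5 m/s = 2.2000 m/s

at the boundary: (1/4)·v² + (26/25)·v + (-1749/500) = 0
  disc = (26/25)² − 4·(1/4)·(-1749/500) = 11449/2500 ; √disc = 107/50
  v_R = (−(26/25) + 107/50) / (2·(1/4)) = 11/5 m/s
check:
T_s = v_R/a_R = (11/5)/2 = 1.1000 s
robot covers v_R·T_r = 2.2000·0.0400 = 0.0880 m before braking
robot under decel: 2.2000²/(2·2.0000) = 1.2100 m
human over T_r+T_s: 2.0000·(0.0400+1.1000) = 2.2800 m
residual clearance needed = 0.1000+0.0100+0.0400 = 0.1500 m
sum ≈ 0.0880+1.2100+2.2800+0.1500 ≈ 3.7280 m = S ✓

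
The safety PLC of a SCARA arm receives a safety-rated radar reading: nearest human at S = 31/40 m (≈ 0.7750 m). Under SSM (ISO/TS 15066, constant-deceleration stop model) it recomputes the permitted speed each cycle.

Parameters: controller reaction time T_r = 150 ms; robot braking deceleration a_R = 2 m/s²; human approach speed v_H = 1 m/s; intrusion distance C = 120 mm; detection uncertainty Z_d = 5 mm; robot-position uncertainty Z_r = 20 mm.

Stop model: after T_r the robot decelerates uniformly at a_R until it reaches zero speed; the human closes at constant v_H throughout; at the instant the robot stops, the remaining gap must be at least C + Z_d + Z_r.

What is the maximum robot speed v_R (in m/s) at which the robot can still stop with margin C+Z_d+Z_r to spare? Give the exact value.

v_R_max = 3/5 m/s = 0.6000 m/s

at the boundary: (1/4)·v² + (13/20)·v + (-12/25) = 0
  disc = (13/20)² − 4·(1/4)·(-12/25) = 361/400 ; √disc = 19/20
  v_R = (−(13/20) + 19/20) / (2·(1/4)) = 3/5 m/s
check:
braking lasts T_s = (3/5)/2 = 0.3000 s
robot covers v_R·T_r = 0.6000·0.1500 = 0.0900 m before braking
braking distance = 0.6000²/(2·2.0000) = 0.0900 m
human closes 1.0000·0.4500 = 0.4500 m
C+Z_d+Z_r = 0.1200+0.0050+0.0200 = 0.1450 m
sum ≈ 0.0900+0.0900+0.4500+0.1450 ≈ 0.7750 m = S ✓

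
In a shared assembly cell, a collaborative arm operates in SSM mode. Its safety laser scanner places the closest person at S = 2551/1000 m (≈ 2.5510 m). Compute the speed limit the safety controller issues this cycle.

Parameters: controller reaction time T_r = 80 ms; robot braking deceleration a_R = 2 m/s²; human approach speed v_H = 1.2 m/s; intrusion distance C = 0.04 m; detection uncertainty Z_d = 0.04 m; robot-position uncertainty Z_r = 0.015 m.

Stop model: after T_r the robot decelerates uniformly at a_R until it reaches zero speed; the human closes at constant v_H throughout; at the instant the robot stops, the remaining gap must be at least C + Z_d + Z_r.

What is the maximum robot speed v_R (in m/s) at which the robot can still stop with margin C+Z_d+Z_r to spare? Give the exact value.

v_R_max = 2 m/s = 2.0000 m/s

at the boundary: (1/4)·v² + (17/25)·v + (-59/25) = 0
  disc = (17/25)² − 4·(1/4)·(-59/25) = 1764/625 ; √disc = 42/25
  v_R = (−(17/25) + 42/25) / (2·(1/4)) = 2 m/s
check:
braking lasts T_s = 2/2 = 1.0000 s
reaction-phase robot travel = 2.0000·0.0800 = 0.1600 m
robot under decel: 2.0000²/(2·2.0000) = 1.0000 m
human closes 1.2000·1.0800 = 1.2960 m
margins: 0.0400+0.0400+0.0150 = 0.0950 m
sum ≈ 0.1600+1.0000+1.2960+0.0950 ≈ 2.5510 m = S ✓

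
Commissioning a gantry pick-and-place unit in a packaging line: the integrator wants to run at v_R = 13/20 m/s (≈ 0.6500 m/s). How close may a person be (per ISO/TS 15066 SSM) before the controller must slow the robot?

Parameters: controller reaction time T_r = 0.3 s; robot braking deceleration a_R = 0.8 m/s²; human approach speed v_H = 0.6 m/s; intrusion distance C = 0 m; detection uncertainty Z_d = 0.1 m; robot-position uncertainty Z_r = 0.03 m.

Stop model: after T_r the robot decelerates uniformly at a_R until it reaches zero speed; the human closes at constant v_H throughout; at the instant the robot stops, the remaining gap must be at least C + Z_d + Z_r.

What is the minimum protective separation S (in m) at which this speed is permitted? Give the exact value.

S_min = 4021/3200 m = 1.2566 m

T_s = v_R/a_R = (13/20)/(4/5) = 0.8125 s
robot covers v_R·T_r = 0.6500·0.3000 = 0.1950 m before braking
braking distance = 0.6500²/(2·0.8000) = 0.2641 m
human closes 0.6000·1.1125 = 0.6675 m
residual clearance needed = 0.0000+0.1000+0.0300 = 0.1300 m
S_min ≈ 0.1950+0.2641+0.6675+0.1300  ⇒  S_min = 4021/3200 m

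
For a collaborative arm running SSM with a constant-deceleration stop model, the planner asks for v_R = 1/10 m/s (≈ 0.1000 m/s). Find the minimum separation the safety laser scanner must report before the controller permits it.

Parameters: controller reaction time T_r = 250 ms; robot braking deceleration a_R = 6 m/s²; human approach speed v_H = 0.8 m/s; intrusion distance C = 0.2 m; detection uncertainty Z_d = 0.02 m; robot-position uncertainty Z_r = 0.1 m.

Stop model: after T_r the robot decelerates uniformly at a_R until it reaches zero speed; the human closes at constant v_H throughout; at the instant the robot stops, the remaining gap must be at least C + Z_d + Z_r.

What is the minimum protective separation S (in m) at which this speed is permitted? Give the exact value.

S_min = 671/1200 m = 0.5592 m

braking lasts T_s = (1/10)/6 = 0.0167 s
robot in T_r: 0.1000·0.2500 = 0.0250 m
robot under decel: 0.1000²/(2·6.0000) = 0.0008 m
human closes 0.8000·0.2667 = 0.2133 m
residual clearance needed = 0.2000+0.0200+0.1000 = 0.3200 m
S_min ≈ 0.0250+0.0008+0.2133+0.3200  ⇒  S_min = 671/1200 m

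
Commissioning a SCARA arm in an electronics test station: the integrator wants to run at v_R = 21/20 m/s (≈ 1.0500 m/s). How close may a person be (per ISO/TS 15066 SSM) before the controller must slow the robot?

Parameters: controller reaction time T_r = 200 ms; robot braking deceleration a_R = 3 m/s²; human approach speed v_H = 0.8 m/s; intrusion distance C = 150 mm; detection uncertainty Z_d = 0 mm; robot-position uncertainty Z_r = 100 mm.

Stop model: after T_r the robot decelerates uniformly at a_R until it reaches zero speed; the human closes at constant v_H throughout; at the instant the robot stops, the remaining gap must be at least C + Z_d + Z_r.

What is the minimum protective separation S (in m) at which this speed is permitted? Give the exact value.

T_s = v_R/a_R = (21/20)/3 = 0.3500 s
robot covers v_R·T_r = 1.0500·0.2000 = 0.2100 m before braking
braking distance = 1.0500²/(2·3.0000) = 0.1837 m
human over T_r+T_s: 0.8000·(0.2000+0.3500) = 0.4400 m
C+Z_d+Z_r = 0.1500+0.0000+0.1000 = 0.2500 m
S_min ≈ 0.2100+0.1837+0.4400+0.2500  ⇒  S_min = 867/800 m

S_min = 867/800 m = 1.0837 m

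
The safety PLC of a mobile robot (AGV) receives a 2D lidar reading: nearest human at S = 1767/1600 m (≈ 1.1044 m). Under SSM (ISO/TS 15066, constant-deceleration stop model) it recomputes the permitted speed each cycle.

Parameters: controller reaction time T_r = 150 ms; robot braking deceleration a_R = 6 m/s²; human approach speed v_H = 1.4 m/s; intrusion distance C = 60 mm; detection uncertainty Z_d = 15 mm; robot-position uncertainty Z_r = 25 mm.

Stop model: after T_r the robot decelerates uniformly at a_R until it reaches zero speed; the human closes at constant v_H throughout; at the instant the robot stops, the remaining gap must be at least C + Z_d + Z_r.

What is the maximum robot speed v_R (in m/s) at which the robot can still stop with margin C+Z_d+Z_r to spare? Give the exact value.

collect terms ⇒ (1/12)·v_R² + (23/60)·v_R + (-1271/1600) = 0
  disc = (23/60)² − 4·(1/12)·(-1271/1600) = 5929/14400 ; √disc = 77/120
  v_R = (−(23/60) + 77/120) / (2·(1/12)) = 31/20 m/s
check:
braking lasts T_s = (31/20)/6 = 0.2583 s
robot covers v_R·T_r = 1.5500·0.1500 = 0.2325 m before braking
robot covers 1.5500·0.2583 − ½·6.0000·0.2583² = 0.2002 m while stopping
human closes 1.4000·0.4083 = 0.5717 m
margins: 0.0600+0.0150+0.0250 = 0.1000 m
sum ≈ 0.2325+0.2002+0.5717+0.1000 ≈ 1.1044 m = S ✓

v_R_max = 31/20 m/s = 1.5500 m/s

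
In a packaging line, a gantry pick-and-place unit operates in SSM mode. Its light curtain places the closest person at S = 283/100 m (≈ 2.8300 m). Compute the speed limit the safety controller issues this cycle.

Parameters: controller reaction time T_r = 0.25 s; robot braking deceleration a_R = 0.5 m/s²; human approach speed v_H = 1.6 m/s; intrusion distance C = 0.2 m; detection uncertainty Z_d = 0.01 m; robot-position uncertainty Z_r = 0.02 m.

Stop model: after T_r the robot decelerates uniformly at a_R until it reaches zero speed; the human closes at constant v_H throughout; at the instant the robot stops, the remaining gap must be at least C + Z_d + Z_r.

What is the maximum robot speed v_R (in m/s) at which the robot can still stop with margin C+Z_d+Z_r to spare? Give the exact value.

v_R_max = 11/20 m/s = 0.5500 m/s

at the boundary: (1)·v² + (69/20)·v + (-11/5) = 0
  disc = (69/20)² − 4·(1)·(-11/5) = 8281/400 ; √disc = 91/20
  v_R = (−(69/20) + 91/20) / (2·(1)) = 11/20 m/s
check:
stop time T_s = (11/20)/(1/2) = 1.1000 s
reaction-phase robot travel = 0.5500·0.2500 = 0.1375 m
braking distance = 0.5500²/(2·0.5000) = 0.3025 m
human closes 1.6000·1.3500 = 2.1600 m
residual clearance needed = 0.2000+0.0100+0.0200 = 0.2300 m
sum ≈ 0.1375+0.3025+2.1600+0.2300 ≈ 2.8300 m = S ✓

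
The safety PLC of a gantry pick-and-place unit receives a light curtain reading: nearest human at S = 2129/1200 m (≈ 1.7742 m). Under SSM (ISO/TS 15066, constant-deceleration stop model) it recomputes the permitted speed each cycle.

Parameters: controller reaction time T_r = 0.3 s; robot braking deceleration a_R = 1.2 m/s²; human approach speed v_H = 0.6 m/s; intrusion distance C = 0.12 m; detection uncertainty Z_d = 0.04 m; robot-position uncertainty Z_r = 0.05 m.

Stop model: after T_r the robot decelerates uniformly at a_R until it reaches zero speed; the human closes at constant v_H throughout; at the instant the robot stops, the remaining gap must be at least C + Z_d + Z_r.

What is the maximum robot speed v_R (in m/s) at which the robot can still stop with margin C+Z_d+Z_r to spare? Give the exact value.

v_R_max = 11/10 m/s = 1.1000 m/s

quadratic (5/12)·v² + (4/5)·v + (-1661/1200) = 0
  disc = (4/5)² − 4·(5/12)·(-1661/1200) = 10609/3600 ; √disc = 103/60
  v_R = (−(4/5) + 103/60) / (2·(5/12)) = 11/10 m/s
check:
T_s = v_R/a_R = (11/10)/(6/5) = 0.9167 s
robot in T_r: 1.1000·0.3000 = 0.3300 m
braking distance = 1.1000²/(2·1.2000) = 0.5042 m
person approaches 0.6000·(0.3000+0.9167) = 0.7300 m
margins: 0.1200+0.0400+0.0500 = 0.2100 m
sum ≈ 0.3300+0.5042+0.7300+0.2100 ≈ 1.7742 m = S ✓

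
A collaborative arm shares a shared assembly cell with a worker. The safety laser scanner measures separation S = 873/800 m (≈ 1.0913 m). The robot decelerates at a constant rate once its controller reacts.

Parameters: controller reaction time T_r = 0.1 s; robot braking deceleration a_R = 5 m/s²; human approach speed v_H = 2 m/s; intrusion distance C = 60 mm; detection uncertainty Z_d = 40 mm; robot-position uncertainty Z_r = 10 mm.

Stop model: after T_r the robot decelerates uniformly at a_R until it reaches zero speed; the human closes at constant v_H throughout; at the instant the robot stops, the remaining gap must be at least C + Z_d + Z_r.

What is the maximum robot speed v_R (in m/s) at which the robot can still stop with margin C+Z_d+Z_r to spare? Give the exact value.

quadratic (1/10)·v² + (1/2)·v + (-25/32) = 0
  disc = (1/2)² − 4·(1/10)·(-25/32) = 9/16 ; √disc = 3/4
  v_R = (−(1/2) + 3/4) / (2·(1/10)) = 5/4 m/s
check:
T_s = v_R/a_R = (5/4)/5 = 0.2500 s
reaction-phase robot travel = 1.2500·0.1000 = 0.1250 m
robot under decel: 1.2500²/(2·5.0000) = 0.1562 m
human closes 2.0000·0.3500 = 0.7000 m
C+Z_d+Z_r = 0.0600+0.0400+0.0100 = 0.1100 m
sum ≈ 0.1250+0.1562+0.7000+0.1100 ≈ 1.0913 m = S ✓

v_R_max = 5/4 m/s = 1.2500 m/s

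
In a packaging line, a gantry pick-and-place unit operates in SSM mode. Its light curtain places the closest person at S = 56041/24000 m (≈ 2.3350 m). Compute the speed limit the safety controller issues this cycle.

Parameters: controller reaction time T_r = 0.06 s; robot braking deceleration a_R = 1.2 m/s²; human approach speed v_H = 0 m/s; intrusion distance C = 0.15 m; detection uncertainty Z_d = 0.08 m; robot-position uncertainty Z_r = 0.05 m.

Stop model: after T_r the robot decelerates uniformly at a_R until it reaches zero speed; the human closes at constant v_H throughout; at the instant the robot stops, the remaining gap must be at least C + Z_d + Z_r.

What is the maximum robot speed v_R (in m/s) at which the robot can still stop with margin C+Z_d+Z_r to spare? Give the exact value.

at the boundary: (5/12)·v² + (3/50)·v + (-49321/24000) = 0
  disc = (3/50)² − 4·(5/12)·(-49321/24000) = 1234321/360000 ; √disc = 1111/600
  v_R = (−(3/50) + 1111/600) / (2·(5/12)) = 43/20 m/s
check:
stop time T_s = (43/20)/(6/5) = 1.7917 s
reaction-phase robot travel = 2.1500·0.0600 = 0.1290 m
braking distance = 2.1500²/(2·1.2000) = 1.9260 m
human closes 0.0000·1.8517 = 0.0000 m
margins: 0.1500+0.0800+0.0500 = 0.2800 m
sum ≈ 0.1290+1.9260+0.0000+0.2800 ≈ 2.3350 m = S ✓

v_R_max = 43/20 m/s = 2.1500 m/s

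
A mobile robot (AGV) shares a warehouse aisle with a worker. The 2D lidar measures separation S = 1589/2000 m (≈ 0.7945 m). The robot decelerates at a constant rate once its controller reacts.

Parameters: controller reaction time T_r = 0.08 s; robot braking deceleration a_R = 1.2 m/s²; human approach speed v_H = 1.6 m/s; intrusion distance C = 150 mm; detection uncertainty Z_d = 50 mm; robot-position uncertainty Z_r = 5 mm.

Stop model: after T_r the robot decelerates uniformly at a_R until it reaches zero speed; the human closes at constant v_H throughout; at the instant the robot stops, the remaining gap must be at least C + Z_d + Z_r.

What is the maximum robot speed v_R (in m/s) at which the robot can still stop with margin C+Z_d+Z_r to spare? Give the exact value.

v_R_max = 3/10 m/s = 0.3000 m/s

at the boundary: (5/12)·v² + (106/75)·v + (-923/2000) = 0
  disc = (106/75)² − 4·(5/12)·(-923/2000) = 249001/90000 ; √disc = 499/300
  v_R = (−(106/75) + 499/300) / (2·(5/12)) = 3/10 m/s
check:
stop time T_s = (3/10)/(6/5) = 0.2500 s
robot covers v_R·T_r = 0.3000·0.0800 = 0.0240 m before braking
robot covers 0.3000·0.2500 − ½·1.2000·0.2500² = 0.0375 m while stopping
person approaches 1.6000·(0.0800+0.2500) = 0.5280 m
residual clearance needed = 0.1500+0.0500+0.0050 = 0.2050 m
sum ≈ 0.0240+0.0375+0.5280+0.2050 ≈ 0.7945 m = S ✓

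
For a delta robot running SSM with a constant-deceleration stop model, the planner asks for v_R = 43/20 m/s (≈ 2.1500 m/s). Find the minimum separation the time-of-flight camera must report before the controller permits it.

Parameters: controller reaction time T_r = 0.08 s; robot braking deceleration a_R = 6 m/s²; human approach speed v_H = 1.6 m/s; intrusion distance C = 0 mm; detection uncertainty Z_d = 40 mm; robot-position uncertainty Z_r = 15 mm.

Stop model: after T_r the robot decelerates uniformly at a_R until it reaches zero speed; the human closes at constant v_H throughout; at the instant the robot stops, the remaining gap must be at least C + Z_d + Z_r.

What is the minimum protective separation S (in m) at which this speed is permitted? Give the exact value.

S_min = 1261/960 m = 1.3135 m

braking lasts T_s = (43/20)/6 = 0.3583 s
robot covers v_R·T_r = 2.1500·0.0800 = 0.1720 m before braking
braking distance = 2.1500²/(2·6.0000) = 0.3852 m
human over T_r+T_s: 1.6000·(0.0800+0.3583) = 0.7013 m
residual clearance needed = 0.0000+0.0400+0.0150 = 0.0550 m
S_min ≈ 0.1720+0.3852+0.7013+0.0550  ⇒  S_min = 1261/960 m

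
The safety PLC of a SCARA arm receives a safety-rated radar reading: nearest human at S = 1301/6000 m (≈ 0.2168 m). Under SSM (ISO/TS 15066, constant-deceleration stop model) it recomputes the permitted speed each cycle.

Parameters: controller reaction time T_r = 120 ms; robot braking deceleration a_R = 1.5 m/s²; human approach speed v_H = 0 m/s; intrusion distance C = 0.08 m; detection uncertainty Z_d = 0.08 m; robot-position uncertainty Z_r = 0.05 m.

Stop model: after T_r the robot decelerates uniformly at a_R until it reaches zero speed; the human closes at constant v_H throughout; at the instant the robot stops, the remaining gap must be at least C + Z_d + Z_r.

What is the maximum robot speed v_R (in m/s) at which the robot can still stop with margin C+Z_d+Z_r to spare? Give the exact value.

v_R_max = 1/20 m/s = 0.0500 m/s

at the boundary: (1/3)·v² + (3/25)·v + (-41/6000) = 0
  disc = (3/25)² − 4·(1/3)·(-41/6000) = 529/22500 ; √disc = 23/150
  v_R = (−(3/25) + 23/150) / (2·(1/3)) = 1/20 m/s
check:
braking lasts T_s = (1/20)/(3/2) = 0.0333 s
reaction-phase robot travel = 0.0500·0.1200 = 0.0060 m
robot covers 0.0500·0.0333 − ½·1.5000·0.0333² = 0.0008 m while stopping
human closes 0.0000·0.1533 = 0.0000 m
residual clearance needed = 0.0800+0.0800+0.0500 = 0.2100 m
sum ≈ 0.0060+0.0008+0.0000+0.2100 ≈ 0.2168 m = S ✓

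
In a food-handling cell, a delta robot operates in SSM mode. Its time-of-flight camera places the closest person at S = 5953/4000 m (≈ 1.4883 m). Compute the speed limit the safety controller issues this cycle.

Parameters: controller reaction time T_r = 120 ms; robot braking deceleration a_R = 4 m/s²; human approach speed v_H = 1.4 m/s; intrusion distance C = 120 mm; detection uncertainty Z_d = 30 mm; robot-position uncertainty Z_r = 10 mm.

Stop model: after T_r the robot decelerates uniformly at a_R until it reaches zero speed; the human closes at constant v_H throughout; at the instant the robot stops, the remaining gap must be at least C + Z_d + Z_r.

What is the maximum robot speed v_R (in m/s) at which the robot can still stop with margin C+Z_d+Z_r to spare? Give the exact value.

v_R_max = 17/10 m/s = 1.7000 m/s

quadratic (1/8)·v² + (47/100)·v + (-4641/4000) = 0
  disc = (47/100)² − 4·(1/8)·(-4641/4000) = 32041/40000 ; √disc = 179/200
  v_R = (−(47/100) + 179/200) / (2·(1/8)) = 17/10 m/s
check:
stop time T_s = (17/10)/4 = 0.4250 s
reaction-phase robot travel = 1.7000·0.1200 = 0.2040 m
braking distance = 1.7000²/(2·4.0000) = 0.3613 m
human closes 1.4000·0.5450 = 0.7630 m
margins: 0.1200+0.0300+0.0100 = 0.1600 m
sum ≈ 0.2040+0.3613+0.7630+0.1600 ≈ 1.4883 m = S ✓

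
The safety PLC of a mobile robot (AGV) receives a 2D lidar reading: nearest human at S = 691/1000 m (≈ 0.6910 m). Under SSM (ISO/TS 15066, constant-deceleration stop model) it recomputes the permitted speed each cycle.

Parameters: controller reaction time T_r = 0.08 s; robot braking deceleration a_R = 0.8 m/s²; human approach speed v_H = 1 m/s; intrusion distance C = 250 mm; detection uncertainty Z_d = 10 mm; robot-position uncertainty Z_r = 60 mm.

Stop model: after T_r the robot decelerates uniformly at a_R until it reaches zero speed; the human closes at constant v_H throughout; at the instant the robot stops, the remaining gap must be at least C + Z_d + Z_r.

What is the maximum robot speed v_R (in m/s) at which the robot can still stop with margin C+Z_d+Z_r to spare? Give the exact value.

v_R_max = 1/5 m/s = 0.2000 m/s

at the boundary: (5/8)·v² + (133/100)·v + (-291/1000) = 0
  disc = (133/100)² − 4·(5/8)·(-291/1000) = 6241/2500 ; √disc = 79/50
  v_R = (−(133/100) + 79/50) / (2·(5/8)) = 1/5 m/s
check:
stop time T_s = (1/5)/(4/5) = 0.2500 s
robot covers v_R·T_r = 0.2000·0.0800 = 0.0160 m before braking
braking distance = 0.2000²/(2·0.8000) = 0.0250 m
human closes 1.0000·0.3300 = 0.3300 m
margins: 0.2500+0.0100+0.0600 = 0.3200 m
sum ≈ 0.0160+0.0250+0.3300+0.3200 ≈ 0.6910 m = S ✓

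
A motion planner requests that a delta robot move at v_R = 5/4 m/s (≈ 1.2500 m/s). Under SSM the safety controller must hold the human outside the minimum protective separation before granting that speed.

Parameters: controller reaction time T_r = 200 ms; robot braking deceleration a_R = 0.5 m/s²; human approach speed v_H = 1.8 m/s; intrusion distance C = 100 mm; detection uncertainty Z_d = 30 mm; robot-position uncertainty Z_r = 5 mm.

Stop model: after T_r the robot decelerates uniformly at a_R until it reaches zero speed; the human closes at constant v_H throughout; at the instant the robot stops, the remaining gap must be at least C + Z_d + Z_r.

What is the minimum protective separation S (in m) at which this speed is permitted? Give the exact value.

S_min = 2723/400 m = 6.8075 m

braking lasts T_s = (5/4)/(1/2) = 2.5000 s
robot in T_r: 1.2500·0.2000 = 0.2500 m
braking distance = 1.2500²/(2·0.5000) = 1.5625 m
person approaches 1.8000·(0.2000+2.5000) = 4.8600 m
margins: 0.1000+0.0300+0.0050 = 0.1350 m
S_min ≈ 0.2500+1.5625+4.8600+0.1350  ⇒  S_min = 2723/400 m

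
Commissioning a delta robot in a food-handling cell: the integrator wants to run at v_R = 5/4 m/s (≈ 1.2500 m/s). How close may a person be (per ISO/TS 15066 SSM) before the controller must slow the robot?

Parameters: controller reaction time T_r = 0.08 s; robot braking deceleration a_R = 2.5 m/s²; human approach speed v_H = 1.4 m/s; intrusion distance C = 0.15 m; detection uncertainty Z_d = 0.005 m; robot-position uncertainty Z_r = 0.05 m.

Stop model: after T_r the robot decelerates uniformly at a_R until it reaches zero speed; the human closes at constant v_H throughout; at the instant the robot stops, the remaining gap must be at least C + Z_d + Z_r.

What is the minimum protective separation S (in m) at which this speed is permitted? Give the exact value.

T_s = v_R/a_R = (5/4)/(5/2) = 0.5000 s
reaction-phase robot travel = 1.2500·0.0800 = 0.1000 m
robot covers 1.2500·0.5000 − ½·2.5000·0.5000² = 0.3125 m while stopping
person approaches 1.4000·(0.0800+0.5000) = 0.8120 m
residual clearance needed = 0.1500+0.0050+0.0500 = 0.2050 m
S_min ≈ 0.1000+0.3125+0.8120+0.2050  ⇒  S_min = 2859/2000 m

S_min = 2859/2000 m = 1.4295 m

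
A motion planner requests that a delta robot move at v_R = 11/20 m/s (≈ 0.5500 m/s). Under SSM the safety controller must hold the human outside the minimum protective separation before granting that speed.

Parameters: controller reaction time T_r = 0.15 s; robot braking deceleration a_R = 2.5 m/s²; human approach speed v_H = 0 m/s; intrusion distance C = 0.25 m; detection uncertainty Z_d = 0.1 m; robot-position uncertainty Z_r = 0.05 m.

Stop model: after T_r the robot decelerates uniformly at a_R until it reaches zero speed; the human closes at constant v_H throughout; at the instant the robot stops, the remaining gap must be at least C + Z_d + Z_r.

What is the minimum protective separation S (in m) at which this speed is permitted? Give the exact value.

T_s = v_R/a_R = (11/20)/(5/2) = 0.2200 s
reaction-phase robot travel = 0.5500·0.1500 = 0.0825 m
robot covers 0.5500·0.2200 − ½·2.5000·0.2200² = 0.0605 m while stopping
human over T_r+T_s: 0.0000·(0.1500+0.2200) = 0.0000 m
C+Z_d+Z_r = 0.2500+0.1000+0.0500 = 0.4000 m
S_min ≈ 0.0825+0.0605+0.0000+0.4000  ⇒  S_min = 543/1000 m

S_min = 543/1000 m = 0.5430 m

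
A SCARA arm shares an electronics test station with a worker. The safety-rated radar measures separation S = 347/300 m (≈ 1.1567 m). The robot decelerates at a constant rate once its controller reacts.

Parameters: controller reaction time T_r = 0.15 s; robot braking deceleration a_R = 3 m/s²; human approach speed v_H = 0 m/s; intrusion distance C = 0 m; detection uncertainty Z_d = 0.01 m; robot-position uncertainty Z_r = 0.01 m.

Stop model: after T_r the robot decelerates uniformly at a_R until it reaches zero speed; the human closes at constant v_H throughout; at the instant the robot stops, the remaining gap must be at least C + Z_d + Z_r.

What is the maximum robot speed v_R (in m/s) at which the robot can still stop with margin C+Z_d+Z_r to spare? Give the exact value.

collect terms ⇒ (1/6)·v_R² + (3/20)·v_R + (-341/300) = 0
  disc = (3/20)² − 4·(1/6)·(-341/300) = 2809/3600 ; √disc = 53/60
  v_R = (−(3/20) + 53/60) / (2·(1/6)) = 11/5 m/s
check:
T_s = v_R/a_R = (11/5)/3 = 0.7333 s
reaction-phase robot travel = 2.2000·0.1500 = 0.3300 m
robot covers 2.2000·0.7333 − ½·3.0000·0.7333² = 0.8067 m while stopping
human closes 0.0000·0.8833 = 0.0000 m
C+Z_d+Z_r = 0.0000+0.0100+0.0100 = 0.0200 m
sum ≈ 0.3300+0.8067+0.0000+0.0200 ≈ 1.1567 m = S ✓

v_R_max = 11/5 m/s = 2.2000 m/s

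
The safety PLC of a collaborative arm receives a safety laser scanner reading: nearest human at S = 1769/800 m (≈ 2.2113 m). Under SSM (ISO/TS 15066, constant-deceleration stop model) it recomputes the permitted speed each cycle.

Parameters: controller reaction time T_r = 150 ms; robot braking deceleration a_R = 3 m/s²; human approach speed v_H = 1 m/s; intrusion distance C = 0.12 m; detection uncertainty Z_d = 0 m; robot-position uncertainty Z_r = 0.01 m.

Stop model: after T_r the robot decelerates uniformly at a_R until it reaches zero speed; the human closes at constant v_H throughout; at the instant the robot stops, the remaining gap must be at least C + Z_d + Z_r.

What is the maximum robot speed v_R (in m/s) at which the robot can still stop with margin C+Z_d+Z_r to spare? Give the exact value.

v_R_max = 9/4 m/s = 2.2500 m/s

quadratic (1/6)·v² + (29/60)·v + (-309/160) = 0
  disc = (29/60)² − 4·(1/6)·(-309/160) = 1369/900 ; √disc = 37/30
  v_R = (−(29/60) + 37/30) / (2·(1/6)) = 9/4 m/s
check:
T_s = v_R/a_R = (9/4)/3 = 0.7500 s
reaction-phase robot travel = 2.2500·0.1500 = 0.3375 m
robot under decel: 2.2500²/(2·3.0000) = 0.8438 m
human closes 1.0000·0.9000 = 0.9000 m
C+Z_d+Z_r = 0.1200+0.0000+0.0100 = 0.1300 m
sum ≈ 0.3375+0.8438+0.9000+0.1300 ≈ 2.2113 m = S ✓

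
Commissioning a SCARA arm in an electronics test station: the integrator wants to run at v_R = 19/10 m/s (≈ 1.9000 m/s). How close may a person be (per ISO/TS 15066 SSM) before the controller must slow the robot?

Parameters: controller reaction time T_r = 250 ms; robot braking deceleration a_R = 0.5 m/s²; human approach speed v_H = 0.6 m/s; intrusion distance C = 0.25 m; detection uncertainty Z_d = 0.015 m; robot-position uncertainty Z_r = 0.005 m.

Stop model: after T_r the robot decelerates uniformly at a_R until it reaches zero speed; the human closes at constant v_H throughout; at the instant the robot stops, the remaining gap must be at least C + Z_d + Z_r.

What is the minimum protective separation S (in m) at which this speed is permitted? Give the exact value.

braking lasts T_s = (19/10)/(1/2) = 3.8000 s
robot in T_r: 1.9000·0.2500 = 0.4750 m
robot covers 1.9000·3.8000 − ½·0.5000·3.8000² = 3.6100 m while stopping
human over T_r+T_s: 0.6000·(0.2500+3.8000) = 2.4300 m
margins: 0.2500+0.0150+0.0050 = 0.2700 m
S_min ≈ 0.4750+3.6100+2.4300+0.2700  ⇒  S_min = 1357/200 m

S_min = 1357/200 m = 6.7850 m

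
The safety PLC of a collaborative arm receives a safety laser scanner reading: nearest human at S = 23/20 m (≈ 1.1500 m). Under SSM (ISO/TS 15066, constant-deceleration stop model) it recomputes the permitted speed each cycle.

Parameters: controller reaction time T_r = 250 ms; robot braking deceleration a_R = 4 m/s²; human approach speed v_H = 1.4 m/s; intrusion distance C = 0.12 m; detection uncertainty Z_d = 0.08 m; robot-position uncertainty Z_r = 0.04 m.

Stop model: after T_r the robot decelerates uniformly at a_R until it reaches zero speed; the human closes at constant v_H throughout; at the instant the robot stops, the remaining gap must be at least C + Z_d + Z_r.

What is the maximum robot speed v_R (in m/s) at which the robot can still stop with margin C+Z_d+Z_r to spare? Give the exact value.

v_R_max = 4/5 m/s = 0.8000 m/s

at the boundary: (1/8)·v² + (3/5)·v + (-14/25) = 0
  disc = (3/5)² − 4·(1/8)·(-14/25) = 16/25 ; √disc = 4/5
  v_R = (−(3/5) + 4/5) / (2·(1/8)) = 4/5 m/s
check:
braking lasts T_s = (4/5)/4 = 0.2000 s
robot covers v_R·T_r = 0.8000·0.2500 = 0.2000 m before braking
robot covers 0.8000·0.2000 − ½·4.0000·0.2000² = 0.0800 m while stopping
person approaches 1.4000·(0.2500+0.2000) = 0.6300 m
residual clearance needed = 0.1200+0.0800+0.0400 = 0.2400 m
sum ≈ 0.2000+0.0800+0.6300+0.2400 ≈ 1.1500 m = S ✓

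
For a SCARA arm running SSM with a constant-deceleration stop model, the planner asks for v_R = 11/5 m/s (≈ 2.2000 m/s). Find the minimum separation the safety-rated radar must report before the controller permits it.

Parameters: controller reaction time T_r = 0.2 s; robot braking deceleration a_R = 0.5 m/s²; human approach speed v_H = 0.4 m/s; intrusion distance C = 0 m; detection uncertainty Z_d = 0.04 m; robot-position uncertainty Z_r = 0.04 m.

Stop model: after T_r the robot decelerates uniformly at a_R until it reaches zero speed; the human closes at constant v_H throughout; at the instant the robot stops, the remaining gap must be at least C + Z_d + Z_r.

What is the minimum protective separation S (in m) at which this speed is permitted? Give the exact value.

S_min = 36/5 m = 7.2000 m

braking lasts T_s = (11/5)/(1/2) = 4.4000 s
robot covers v_R·T_r = 2.2000·0.2000 = 0.4400 m before braking
robot under decel: 2.2000²/(2·0.5000) = 4.8400 m
person approaches 0.4000·(0.2000+4.4000) = 1.8400 m
margins: 0.0000+0.0400+0.0400 = 0.0800 m
S_min ≈ 0.4400+4.8400+1.8400+0.0800  ⇒  S_min = 36/5 m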